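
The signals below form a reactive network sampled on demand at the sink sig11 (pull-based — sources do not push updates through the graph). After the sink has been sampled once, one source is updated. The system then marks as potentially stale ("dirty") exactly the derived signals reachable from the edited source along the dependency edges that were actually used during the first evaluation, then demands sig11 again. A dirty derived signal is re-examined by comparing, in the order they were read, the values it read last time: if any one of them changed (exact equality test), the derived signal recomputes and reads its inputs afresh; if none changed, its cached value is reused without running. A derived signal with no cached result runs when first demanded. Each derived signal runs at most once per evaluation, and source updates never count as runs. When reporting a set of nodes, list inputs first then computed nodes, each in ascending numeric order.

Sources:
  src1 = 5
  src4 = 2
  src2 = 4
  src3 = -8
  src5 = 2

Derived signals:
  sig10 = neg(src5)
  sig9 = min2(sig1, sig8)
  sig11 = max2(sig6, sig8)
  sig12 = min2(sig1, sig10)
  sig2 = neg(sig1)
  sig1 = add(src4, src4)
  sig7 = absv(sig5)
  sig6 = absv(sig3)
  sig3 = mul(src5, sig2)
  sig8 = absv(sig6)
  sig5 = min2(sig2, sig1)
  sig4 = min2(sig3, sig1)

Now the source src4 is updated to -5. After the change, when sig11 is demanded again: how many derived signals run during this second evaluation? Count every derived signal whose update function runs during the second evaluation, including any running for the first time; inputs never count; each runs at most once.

Run set: sig1, sig2, sig3, sig6, sig8, sig11 (6 run).

Initial pass — values computed on the first demand:
  sig1 = add(2, 2) = 4
  sig2 = neg(4) = -4
  sig3 = mul(2, -4) = -8
  sig6 = absv(-8) = 8
  sig8 = absv(8) = 8
  sig11 = max2(8, 8) = 8

Second demand — change propagation:
  sig1: re-runs because src4 2->-5; src4 2->-5; new result -10.
  sig2: re-runs because sig1 4->-10; new result 10.
  sig3: re-runs because sig2 -4->10; new result 20.
  sig6: re-runs because sig3 -8->20; new result 20.
  sig8: re-runs because sig6 8->20; new result 20.
  sig11: re-runs because sig6 8->20; sig8 8->20; new result 20.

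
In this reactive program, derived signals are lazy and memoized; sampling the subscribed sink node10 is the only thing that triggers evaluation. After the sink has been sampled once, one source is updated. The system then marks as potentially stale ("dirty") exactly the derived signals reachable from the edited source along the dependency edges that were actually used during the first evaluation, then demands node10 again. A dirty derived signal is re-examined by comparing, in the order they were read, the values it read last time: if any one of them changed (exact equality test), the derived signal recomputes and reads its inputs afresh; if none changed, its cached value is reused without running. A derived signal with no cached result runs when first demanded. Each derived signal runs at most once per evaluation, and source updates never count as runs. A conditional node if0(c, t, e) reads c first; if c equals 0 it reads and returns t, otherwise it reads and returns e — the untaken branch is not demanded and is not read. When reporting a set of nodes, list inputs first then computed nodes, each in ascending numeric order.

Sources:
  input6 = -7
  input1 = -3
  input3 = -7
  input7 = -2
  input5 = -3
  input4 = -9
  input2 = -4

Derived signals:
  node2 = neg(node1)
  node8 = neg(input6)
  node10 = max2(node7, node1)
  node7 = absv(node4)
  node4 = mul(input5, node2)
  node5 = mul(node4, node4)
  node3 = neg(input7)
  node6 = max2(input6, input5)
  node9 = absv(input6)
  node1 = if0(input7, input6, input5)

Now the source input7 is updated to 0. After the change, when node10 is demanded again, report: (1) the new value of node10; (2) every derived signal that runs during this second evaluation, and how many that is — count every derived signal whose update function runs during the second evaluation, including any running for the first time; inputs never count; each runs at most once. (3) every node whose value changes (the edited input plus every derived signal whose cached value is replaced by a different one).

Demanding node10 again yields 21.
5 derived signals run: node1, node2, node4, node7, node10.
The nodes whose values change: input7, node1, node2, node4, node7, node10.

First demand of the output computes:
  node1 = if0(input7=-2 -> else branch input5) = -3
  node2 = neg(-3) = 3
  node4 = mul(-3, 3) = -9
  node7 = absv(-9) = 9
  node10 = max2(9, -3) = 9

After the edit, cleaning proceeds:
  node1: a read changed (input7 -2->0) — executes, giving -7.
  node2: a read changed (node1 -3->-7) — executes, giving 7.
  node4: a read changed (node2 3->7) — executes, giving -21.
  node7: a read changed (node4 -9->-21) — executes, giving 21.
  node10: a read changed (node7 9->21; node1 -3->-7) — executes, giving 21.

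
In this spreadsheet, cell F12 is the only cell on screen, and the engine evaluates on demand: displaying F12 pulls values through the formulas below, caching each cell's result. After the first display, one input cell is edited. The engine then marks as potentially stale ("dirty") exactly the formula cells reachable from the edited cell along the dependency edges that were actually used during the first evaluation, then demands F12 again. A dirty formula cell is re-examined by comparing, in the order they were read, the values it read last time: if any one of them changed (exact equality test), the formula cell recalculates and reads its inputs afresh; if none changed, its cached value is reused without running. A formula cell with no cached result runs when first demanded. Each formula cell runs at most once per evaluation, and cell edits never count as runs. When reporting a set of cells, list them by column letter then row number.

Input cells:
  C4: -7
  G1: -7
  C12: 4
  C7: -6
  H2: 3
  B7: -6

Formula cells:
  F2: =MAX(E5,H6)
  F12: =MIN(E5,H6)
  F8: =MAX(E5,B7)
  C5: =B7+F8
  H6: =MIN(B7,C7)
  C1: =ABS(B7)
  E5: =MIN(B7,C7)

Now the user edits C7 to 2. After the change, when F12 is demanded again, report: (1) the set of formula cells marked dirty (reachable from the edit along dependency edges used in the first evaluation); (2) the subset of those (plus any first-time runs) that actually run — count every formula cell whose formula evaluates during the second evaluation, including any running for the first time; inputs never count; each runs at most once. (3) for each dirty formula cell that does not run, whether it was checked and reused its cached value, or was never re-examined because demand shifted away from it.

Initial pass — values computed on the first demand:
  E5 = MIN(-6, -6) = -6
  H6 = MIN(-6, -6) = -6
  F12 = MIN(-6, -6) = -6

Second demand — change propagation:
  E5: re-runs because C7 -6->2; new result -6 (unchanged).
  H6: re-runs because C7 -6->2; new result -6 (unchanged).
  F12: re-examined; everything it read last time is the same (E5 unchanged, H6 unchanged) — cache -6 kept, no run.

The important point: at F12 every value read last time is unchanged, so the dirty flag clears without a run.

Dirty set: E5, F12, H6.
Run set: E5, H6 (2 run).
Re-examined without running (cache reused): F12.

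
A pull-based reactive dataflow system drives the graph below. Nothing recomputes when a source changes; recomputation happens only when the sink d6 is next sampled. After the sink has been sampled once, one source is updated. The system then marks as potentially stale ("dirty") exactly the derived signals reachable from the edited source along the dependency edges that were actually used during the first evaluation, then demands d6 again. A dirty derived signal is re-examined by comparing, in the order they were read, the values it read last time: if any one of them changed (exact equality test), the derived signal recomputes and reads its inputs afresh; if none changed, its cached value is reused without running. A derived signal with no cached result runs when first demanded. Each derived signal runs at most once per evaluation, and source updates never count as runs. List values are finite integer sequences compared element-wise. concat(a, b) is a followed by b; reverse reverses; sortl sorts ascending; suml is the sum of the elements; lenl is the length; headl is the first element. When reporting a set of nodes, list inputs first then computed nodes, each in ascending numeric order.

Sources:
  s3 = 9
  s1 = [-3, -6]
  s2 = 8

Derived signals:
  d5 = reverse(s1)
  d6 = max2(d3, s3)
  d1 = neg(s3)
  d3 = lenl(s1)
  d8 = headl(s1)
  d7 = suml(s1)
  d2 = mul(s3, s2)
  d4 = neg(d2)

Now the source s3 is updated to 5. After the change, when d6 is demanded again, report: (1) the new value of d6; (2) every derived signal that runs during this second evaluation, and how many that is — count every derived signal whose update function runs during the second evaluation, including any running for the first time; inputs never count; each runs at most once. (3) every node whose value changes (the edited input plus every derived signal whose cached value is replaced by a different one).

First evaluation (everything demanded from the output):
  d3 = lenl([-3, -6]) = 2
  d6 = max2(2, 9) = 9

Propagation after the edit:
  d6: runs — s3 9->5; result 5.

New value of d6: 5.
Derived signals that run: d6 — 1 in total.
Values that change: s3, d6.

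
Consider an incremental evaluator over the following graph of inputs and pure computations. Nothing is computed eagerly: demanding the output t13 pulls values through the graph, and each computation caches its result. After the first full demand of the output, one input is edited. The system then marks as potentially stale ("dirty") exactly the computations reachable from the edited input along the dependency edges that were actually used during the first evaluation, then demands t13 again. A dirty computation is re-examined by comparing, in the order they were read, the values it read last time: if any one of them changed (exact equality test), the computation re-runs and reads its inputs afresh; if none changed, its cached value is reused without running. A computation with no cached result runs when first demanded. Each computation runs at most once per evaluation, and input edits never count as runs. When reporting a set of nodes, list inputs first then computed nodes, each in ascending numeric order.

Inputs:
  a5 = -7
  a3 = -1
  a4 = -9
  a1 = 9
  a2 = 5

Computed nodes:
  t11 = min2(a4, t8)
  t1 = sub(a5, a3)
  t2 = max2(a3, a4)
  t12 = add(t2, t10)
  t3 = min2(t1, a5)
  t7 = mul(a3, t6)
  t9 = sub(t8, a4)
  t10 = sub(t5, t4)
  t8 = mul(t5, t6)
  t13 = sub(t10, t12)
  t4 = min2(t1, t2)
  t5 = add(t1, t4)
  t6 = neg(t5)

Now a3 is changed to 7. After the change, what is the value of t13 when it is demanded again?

Initial pass — values computed on the first demand:
  t1 = sub(-7, -1) = -6
  t2 = max2(-1, -9) = -1
  t4 = min2(-6, -1) = -6
  t5 = add(-6, -6) = -12
  t10 = sub(-12, -6) = -6
  t12 = add(-1, -6) = -7
  t13 = sub(-6, -7) = 1

Second demand — change propagation:
  t1: re-runs because a3 -1->7; new result -14.
  t2: re-runs because a3 -1->7; new result 7.
  t4: re-runs because t1 -6->-14; t2 -1->7; new result -14.
  t5: re-runs because t1 -6->-14; t4 -6->-14; new result -28.
  t10: re-runs because t5 -12->-28; t4 -6->-14; new result -14.
  t12: re-runs because t2 -1->7; t10 -6->-14; new result -7 (unchanged).
  t13: re-runs because t10 -6->-14; new result -7.

t13 now evaluates to -7.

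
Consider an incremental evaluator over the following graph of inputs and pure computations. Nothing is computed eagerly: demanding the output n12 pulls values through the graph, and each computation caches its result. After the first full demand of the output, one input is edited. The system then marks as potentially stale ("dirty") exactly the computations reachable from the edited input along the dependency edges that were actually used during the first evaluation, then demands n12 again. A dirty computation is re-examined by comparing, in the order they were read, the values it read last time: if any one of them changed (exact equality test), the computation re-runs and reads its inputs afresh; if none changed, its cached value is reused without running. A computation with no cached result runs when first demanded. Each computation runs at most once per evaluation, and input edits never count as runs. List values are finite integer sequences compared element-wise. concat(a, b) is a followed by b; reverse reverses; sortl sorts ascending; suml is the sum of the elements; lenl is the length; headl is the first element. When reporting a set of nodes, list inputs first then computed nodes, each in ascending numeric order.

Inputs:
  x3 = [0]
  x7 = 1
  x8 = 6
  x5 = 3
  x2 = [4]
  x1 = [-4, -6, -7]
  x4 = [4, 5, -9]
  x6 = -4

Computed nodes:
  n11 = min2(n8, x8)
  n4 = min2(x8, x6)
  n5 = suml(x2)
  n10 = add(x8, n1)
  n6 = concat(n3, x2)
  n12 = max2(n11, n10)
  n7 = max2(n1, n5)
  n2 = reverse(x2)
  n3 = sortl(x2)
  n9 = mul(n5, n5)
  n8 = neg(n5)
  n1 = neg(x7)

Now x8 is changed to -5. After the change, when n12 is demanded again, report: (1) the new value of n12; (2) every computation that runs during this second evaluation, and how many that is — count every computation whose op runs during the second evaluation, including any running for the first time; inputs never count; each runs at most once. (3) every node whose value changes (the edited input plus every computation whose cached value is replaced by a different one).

n12 now evaluates to -5.
Run set: n10, n11, n12 (3 run).
Changed values: x8, n10, n11, n12.

Initial pass — values computed on the first demand:
  n1 = neg(1) = -1
  n5 = suml([4]) = 4
  n8 = neg(4) = -4
  n10 = add(6, -1) = 5
  n11 = min2(-4, 6) = -4
  n12 = max2(-4, 5) = 5

Second demand — change propagation:
  n10: re-runs because x8 6->-5; new result -6.
  n11: re-runs because x8 6->-5; new result -5.
  n12: re-runs because n11 -4->-5; n10 5->-6; new result -5.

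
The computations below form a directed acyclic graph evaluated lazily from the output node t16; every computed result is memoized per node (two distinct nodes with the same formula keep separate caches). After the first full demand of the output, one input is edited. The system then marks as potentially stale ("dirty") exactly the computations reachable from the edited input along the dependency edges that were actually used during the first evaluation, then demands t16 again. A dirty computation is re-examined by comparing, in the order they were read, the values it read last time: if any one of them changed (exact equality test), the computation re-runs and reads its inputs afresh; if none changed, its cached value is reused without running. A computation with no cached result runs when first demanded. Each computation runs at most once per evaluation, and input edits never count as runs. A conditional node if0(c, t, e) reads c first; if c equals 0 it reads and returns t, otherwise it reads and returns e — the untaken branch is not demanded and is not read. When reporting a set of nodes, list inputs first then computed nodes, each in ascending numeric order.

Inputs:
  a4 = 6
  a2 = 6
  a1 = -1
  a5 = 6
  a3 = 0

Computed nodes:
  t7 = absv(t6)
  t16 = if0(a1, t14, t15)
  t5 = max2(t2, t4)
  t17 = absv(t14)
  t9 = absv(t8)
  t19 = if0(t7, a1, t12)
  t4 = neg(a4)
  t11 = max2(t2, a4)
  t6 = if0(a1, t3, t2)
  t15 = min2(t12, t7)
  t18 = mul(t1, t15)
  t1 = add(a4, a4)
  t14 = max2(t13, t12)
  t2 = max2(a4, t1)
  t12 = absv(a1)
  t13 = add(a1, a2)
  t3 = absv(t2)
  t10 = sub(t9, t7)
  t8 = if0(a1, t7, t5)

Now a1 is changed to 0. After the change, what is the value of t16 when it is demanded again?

First demand of the output computes:
  t1 = add(6, 6) = 12
  t2 = max2(6, 12) = 12
  t6 = if0(a1=-1 -> else branch t2) = 12
  t7 = absv(12) = 12
  t12 = absv(-1) = 1
  t15 = min2(1, 12) = 1
  t16 = if0(a1=-1 -> else branch t15) = 1

After the edit, cleaning proceeds:
  t6: stays stale; no demand reaches it after the flip.
  t7: stays stale; no demand reaches it after the flip.
  t12: a read changed (a1 -1->0) — executes, giving 0.
  t13: had never run; runs now, result 6.
  t14: had never run; runs now, result 6.
  t15: stays stale; no demand reaches it after the flip.
  t16: a read changed (a1 -1->0) — executes, giving 6.

Note the branch switch — demand abandons t6, t7, t15, which are never re-examined.

Demanding t16 again yields 6.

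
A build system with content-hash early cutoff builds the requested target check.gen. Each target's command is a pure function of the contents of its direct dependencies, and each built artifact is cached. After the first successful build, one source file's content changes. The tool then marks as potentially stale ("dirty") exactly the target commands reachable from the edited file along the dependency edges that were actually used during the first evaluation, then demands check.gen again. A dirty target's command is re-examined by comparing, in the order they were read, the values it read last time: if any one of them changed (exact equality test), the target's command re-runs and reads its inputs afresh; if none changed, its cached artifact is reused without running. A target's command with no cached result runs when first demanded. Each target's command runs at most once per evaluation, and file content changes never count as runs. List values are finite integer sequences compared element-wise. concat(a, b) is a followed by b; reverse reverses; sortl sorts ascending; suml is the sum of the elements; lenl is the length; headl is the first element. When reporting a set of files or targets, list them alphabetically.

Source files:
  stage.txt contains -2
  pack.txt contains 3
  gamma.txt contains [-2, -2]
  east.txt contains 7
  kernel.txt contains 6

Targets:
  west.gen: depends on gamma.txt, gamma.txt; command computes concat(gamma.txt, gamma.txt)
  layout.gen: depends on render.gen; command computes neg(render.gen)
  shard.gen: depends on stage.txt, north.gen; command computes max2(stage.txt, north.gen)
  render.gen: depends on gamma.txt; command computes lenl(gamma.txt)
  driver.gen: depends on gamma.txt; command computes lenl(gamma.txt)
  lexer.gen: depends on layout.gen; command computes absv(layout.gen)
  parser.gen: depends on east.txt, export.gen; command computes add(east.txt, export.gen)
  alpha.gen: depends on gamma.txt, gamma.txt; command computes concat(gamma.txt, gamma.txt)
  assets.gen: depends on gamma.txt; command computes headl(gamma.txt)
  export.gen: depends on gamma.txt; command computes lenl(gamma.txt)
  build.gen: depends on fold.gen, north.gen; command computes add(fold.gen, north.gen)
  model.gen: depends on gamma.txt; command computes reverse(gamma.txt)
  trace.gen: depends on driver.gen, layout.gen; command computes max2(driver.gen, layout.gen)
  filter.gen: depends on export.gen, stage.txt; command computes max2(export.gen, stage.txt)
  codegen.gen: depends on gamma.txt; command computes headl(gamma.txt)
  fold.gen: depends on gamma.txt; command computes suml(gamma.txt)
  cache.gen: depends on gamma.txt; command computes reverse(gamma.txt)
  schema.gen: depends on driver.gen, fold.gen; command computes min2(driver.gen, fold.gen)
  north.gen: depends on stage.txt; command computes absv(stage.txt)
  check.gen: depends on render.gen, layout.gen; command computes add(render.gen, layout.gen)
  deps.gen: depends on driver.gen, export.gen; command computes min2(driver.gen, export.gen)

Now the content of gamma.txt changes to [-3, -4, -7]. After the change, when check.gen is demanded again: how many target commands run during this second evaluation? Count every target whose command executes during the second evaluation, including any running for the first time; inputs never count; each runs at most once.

First evaluation (everything demanded from the output):
  render.gen = lenl([-2, -2]) = 2
  layout.gen = neg(2) = -2
  check.gen = add(2, -2) = 0

Propagation after the edit:
  render.gen: runs — gamma.txt [-2, -2]->[-3, -4, -7]; result 3.
  layout.gen: runs — render.gen 2->3; result -3.
  check.gen: runs — render.gen 2->3; layout.gen -2->-3; result 0 (same value as before).

Target commands that run: check.gen, layout.gen, render.gen — 3 in total.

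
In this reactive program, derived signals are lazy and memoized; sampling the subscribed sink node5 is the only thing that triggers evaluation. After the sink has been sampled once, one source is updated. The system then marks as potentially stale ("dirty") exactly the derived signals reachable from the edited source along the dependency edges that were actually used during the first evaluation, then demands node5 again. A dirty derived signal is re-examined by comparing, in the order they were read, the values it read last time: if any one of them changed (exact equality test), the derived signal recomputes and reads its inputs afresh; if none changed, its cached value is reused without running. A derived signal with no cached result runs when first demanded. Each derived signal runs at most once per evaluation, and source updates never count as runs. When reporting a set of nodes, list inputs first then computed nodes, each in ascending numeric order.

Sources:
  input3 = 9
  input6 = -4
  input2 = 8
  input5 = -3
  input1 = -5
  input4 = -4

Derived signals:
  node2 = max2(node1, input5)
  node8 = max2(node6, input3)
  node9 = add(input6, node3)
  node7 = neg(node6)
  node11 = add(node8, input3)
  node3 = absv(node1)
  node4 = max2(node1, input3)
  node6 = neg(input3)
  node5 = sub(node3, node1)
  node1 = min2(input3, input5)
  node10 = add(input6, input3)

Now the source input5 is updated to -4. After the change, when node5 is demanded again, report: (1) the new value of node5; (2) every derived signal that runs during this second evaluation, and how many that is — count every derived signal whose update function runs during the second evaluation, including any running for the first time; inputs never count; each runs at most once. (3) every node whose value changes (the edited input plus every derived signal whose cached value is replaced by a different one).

Demanding node5 again yields 8.
3 derived signals run: node1, node3, node5.
The nodes whose values change: input5, node1, node3, node5.

First demand of the output computes:
  node1 = min2(9, -3) = -3
  node3 = absv(-3) = 3
  node5 = sub(3, -3) = 6

After the edit, cleaning proceeds:
  node1: a read changed (input5 -3->-4) — executes, giving -4.
  node3: a read changed (node1 -3->-4) — executes, giving 4.
  node5: a read changed (node3 3->4; node1 -3->-4) — executes, giving 8.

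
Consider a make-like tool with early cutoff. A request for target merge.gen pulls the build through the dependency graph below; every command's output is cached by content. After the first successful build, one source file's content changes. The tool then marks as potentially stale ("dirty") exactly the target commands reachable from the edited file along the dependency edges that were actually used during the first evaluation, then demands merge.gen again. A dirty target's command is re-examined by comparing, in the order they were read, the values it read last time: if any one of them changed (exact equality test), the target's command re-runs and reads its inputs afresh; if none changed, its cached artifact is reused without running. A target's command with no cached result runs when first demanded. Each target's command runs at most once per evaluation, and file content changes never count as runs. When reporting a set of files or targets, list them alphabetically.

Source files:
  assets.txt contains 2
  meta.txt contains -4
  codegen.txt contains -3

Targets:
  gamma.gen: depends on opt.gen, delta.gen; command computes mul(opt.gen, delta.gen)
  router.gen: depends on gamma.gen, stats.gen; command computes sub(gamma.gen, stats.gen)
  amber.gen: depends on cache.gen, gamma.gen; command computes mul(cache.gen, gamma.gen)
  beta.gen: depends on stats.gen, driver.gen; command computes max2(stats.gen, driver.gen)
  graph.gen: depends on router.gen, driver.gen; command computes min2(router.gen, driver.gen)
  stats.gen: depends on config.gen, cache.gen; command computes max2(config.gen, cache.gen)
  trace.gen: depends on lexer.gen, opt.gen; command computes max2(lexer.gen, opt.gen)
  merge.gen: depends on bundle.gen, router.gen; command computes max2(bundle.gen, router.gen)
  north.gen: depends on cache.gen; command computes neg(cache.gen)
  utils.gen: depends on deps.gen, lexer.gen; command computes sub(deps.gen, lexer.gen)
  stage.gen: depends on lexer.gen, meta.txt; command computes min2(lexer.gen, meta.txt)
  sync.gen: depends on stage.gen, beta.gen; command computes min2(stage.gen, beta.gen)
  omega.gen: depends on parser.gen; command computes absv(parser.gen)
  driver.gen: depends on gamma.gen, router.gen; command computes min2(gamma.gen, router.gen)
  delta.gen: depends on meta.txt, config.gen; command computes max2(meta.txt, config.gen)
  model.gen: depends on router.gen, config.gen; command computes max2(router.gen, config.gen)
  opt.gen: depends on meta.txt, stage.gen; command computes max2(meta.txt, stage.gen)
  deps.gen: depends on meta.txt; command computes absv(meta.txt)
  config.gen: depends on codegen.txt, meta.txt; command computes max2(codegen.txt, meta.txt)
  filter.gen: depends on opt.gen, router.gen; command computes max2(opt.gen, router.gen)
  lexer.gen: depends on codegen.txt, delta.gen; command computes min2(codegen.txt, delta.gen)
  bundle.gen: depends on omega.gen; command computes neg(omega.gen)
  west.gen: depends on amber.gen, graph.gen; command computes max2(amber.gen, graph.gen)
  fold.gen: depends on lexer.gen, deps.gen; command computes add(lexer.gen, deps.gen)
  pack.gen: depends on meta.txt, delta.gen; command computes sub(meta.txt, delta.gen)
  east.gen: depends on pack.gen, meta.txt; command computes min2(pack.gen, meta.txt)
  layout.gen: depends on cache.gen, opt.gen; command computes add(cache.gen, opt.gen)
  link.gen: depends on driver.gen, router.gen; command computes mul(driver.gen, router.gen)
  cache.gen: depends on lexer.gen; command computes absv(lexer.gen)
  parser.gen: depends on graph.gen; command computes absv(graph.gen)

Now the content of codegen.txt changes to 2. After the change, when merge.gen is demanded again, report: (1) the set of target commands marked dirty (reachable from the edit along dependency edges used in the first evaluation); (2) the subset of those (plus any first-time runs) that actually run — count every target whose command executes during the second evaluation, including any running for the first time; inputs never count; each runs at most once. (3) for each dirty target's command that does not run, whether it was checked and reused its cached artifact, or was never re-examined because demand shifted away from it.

The edit dirties: bundle.gen, cache.gen, config.gen, delta.gen, driver.gen, gamma.gen, graph.gen, lexer.gen, merge.gen, omega.gen, opt.gen, parser.gen, router.gen, stage.gen, stats.gen.
14 target commands run: bundle.gen, cache.gen, config.gen, delta.gen, driver.gen, gamma.gen, graph.gen, lexer.gen, merge.gen, omega.gen, parser.gen, router.gen, stage.gen, stats.gen.
Cache hits after checking: opt.gen.
Note where the cutoff bites: opt.gen is checked, finds nothing changed, and keeps its cache.

First demand of the output computes:
  config.gen = max2(-3, -4) = -3
  delta.gen = max2(-4, -3) = -3
  lexer.gen = min2(-3, -3) = -3
  cache.gen = absv(-3) = 3
  stage.gen = min2(-3, -4) = -4
  opt.gen = max2(-4, -4) = -4
  gamma.gen = mul(-4, -3) = 12
  stats.gen = max2(-3, 3) = 3
  router.gen = sub(12, 3) = 9
  driver.gen = min2(12, 9) = 9
  graph.gen = min2(9, 9) = 9
  parser.gen = absv(9) = 9
  omega.gen = absv(9) = 9
  bundle.gen = neg(9) = -9
  merge.gen = max2(-9, 9) = 9

After the edit, cleaning proceeds:
  config.gen: a read changed (codegen.txt -3->2) — executes, giving 2.
  delta.gen: a read changed (config.gen -3->2) — executes, giving 2.
  lexer.gen: a read changed (codegen.txt -3->2; delta.gen -3->2) — executes, giving 2.
  cache.gen: a read changed (lexer.gen -3->2) — executes, giving 2.
  stage.gen: a read changed (lexer.gen -3->2) — executes, giving -4 — identical to its old value.
  opt.gen: dirty, but its reads are unchanged (meta.txt unchanged, stage.gen unchanged); cached -4 stands.
  gamma.gen: a read changed (delta.gen -3->2) — executes, giving -8.
  stats.gen: a read changed (config.gen -3->2; cache.gen 3->2) — executes, giving 2.
  router.gen: a read changed (gamma.gen 12->-8; stats.gen 3->2) — executes, giving -10.
  driver.gen: a read changed (gamma.gen 12->-8; router.gen 9->-10) — executes, giving -10.
  graph.gen: a read changed (router.gen 9->-10; driver.gen 9->-10) — executes, giving -10.
  parser.gen: a read changed (graph.gen 9->-10) — executes, giving 10.
  omega.gen: a read changed (parser.gen 9->10) — executes, giving 10.
  bundle.gen: a read changed (omega.gen 9->10) — executes, giving -10.
  merge.gen: a read changed (bundle.gen -9->-10; router.gen 9->-10) — executes, giving -10.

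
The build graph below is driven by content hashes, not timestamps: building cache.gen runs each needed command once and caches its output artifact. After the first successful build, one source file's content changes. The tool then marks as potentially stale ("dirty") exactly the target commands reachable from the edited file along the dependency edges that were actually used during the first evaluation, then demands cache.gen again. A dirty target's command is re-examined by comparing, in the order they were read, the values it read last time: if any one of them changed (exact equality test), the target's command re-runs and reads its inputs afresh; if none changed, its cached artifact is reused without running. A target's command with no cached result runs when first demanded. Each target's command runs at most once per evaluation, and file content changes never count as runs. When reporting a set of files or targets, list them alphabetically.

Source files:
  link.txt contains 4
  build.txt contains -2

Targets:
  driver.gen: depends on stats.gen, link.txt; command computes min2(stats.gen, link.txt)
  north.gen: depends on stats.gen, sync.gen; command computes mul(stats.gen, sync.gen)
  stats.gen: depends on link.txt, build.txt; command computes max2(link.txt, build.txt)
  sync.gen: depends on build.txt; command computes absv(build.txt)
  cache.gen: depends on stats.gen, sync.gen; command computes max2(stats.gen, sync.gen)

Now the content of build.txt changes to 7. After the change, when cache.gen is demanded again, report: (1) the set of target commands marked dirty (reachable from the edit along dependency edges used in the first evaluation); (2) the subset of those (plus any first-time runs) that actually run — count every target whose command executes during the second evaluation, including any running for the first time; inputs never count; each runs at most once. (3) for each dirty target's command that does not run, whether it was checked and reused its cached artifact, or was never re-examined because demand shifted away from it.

Initial pass — values computed on the first demand:
  stats.gen = max2(4, -2) = 4
  sync.gen = absv(-2) = 2
  cache.gen = max2(4, 2) = 4

Second demand — change propagation:
  stats.gen: re-runs because build.txt -2->7; new result 7.
  sync.gen: re-runs because build.txt -2->7; new result 7.
  cache.gen: re-runs because stats.gen 4->7; sync.gen 2->7; new result 7.

Dirty set: cache.gen, stats.gen, sync.gen.
Run set: cache.gen, stats.gen, sync.gen (3 run).
All dirty target commands ended up running.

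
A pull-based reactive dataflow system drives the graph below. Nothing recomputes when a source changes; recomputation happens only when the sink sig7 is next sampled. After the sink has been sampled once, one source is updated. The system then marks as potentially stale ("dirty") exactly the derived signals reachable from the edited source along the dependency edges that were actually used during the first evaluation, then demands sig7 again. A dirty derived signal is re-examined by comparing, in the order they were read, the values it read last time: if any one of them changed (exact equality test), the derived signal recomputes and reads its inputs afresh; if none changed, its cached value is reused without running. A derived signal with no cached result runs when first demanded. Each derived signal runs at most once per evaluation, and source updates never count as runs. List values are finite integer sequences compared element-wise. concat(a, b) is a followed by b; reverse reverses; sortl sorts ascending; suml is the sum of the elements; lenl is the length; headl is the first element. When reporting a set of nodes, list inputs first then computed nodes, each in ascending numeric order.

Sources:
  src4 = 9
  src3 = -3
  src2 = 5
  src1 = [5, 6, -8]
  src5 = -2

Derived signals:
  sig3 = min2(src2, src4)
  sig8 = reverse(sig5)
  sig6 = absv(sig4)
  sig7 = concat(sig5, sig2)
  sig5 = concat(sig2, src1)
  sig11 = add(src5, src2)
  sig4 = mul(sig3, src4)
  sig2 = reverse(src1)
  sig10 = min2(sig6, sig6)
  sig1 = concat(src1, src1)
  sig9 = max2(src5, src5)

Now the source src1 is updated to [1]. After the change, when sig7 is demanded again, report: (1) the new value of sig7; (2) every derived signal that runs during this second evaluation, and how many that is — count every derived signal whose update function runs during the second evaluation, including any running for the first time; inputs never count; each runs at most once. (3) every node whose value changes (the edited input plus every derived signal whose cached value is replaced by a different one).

First evaluation (everything demanded from the output):
  sig2 = reverse([5, 6, -8]) = [-8, 6, 5]
  sig5 = concat([-8, 6, 5], [5, 6, -8]) = [-8, 6, 5, 5, 6, -8]
  sig7 = concat([-8, 6, 5, 5, 6, -8], [-8, 6, 5]) = [-8, 6, 5, 5, 6, -8, -8, 6, 5]

Propagation after the edit:
  sig2: runs — src1 [5, 6, -8]->[1]; result [1].
  sig5: runs — sig2 [-8, 6, 5]->[1]; src1 [5, 6, -8]->[1]; result [1, 1].
  sig7: runs — sig5 [-8, 6, 5, 5, 6, -8]->[1, 1]; sig2 [-8, 6, 5]->[1]; result [1, 1, 1].

New value of sig7: [1, 1, 1].
Derived signals that run: sig2, sig5, sig7 — 3 in total.
Values that change: src1, sig2, sig5, sig7.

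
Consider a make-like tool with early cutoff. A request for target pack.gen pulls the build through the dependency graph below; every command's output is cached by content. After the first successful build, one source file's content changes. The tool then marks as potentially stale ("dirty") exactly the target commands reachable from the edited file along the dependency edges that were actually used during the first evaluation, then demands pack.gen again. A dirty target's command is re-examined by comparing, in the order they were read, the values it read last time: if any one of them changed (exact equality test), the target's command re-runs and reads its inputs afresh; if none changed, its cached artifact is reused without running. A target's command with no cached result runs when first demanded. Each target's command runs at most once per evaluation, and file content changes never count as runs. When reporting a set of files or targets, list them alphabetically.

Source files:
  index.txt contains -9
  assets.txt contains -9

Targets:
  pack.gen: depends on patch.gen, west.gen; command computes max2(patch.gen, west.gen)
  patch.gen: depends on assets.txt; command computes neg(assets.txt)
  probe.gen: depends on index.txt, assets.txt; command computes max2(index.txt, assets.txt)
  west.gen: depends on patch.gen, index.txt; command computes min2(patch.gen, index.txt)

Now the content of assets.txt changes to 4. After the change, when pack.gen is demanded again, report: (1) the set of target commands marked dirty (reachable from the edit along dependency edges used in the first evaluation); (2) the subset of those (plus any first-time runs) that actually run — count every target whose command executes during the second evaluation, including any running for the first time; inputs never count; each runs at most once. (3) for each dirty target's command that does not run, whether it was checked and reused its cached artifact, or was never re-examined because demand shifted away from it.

First demand of the output computes:
  patch.gen = neg(-9) = 9
  west.gen = min2(9, -9) = -9
  pack.gen = max2(9, -9) = 9

After the edit, cleaning proceeds:
  patch.gen: a read changed (assets.txt -9->4) — executes, giving -4.
  west.gen: a read changed (patch.gen 9->-4) — executes, giving -9 — identical to its old value.
  pack.gen: a read changed (patch.gen 9->-4) — executes, giving -4.

The edit dirties: pack.gen, patch.gen, west.gen.
3 target commands run: pack.gen, patch.gen, west.gen.
No dirty target's command escaped a run.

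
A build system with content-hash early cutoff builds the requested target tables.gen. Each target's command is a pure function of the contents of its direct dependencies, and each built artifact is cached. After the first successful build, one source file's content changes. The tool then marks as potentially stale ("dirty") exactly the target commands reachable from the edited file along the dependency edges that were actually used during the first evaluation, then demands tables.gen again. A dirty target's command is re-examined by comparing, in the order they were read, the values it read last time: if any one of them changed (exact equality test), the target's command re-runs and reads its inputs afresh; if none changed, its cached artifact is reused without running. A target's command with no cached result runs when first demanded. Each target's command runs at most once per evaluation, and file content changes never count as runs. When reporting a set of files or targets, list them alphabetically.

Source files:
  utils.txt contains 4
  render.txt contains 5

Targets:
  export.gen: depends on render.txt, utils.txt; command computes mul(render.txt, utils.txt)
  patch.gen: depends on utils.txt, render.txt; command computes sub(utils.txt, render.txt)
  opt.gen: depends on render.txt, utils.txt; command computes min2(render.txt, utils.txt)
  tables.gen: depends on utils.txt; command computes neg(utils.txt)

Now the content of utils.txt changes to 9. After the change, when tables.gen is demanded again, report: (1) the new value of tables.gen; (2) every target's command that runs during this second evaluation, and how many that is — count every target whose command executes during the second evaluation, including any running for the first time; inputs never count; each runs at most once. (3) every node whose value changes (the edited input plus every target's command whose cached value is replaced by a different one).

New value of tables.gen: -9.
Target commands that run: tables.gen — 1 in total.
Values that change: tables.gen, utils.txt.

First evaluation (everything demanded from the output):
  tables.gen = neg(4) = -4

Propagation after the edit:
  tables.gen: runs — utils.txt 4->9; result -9.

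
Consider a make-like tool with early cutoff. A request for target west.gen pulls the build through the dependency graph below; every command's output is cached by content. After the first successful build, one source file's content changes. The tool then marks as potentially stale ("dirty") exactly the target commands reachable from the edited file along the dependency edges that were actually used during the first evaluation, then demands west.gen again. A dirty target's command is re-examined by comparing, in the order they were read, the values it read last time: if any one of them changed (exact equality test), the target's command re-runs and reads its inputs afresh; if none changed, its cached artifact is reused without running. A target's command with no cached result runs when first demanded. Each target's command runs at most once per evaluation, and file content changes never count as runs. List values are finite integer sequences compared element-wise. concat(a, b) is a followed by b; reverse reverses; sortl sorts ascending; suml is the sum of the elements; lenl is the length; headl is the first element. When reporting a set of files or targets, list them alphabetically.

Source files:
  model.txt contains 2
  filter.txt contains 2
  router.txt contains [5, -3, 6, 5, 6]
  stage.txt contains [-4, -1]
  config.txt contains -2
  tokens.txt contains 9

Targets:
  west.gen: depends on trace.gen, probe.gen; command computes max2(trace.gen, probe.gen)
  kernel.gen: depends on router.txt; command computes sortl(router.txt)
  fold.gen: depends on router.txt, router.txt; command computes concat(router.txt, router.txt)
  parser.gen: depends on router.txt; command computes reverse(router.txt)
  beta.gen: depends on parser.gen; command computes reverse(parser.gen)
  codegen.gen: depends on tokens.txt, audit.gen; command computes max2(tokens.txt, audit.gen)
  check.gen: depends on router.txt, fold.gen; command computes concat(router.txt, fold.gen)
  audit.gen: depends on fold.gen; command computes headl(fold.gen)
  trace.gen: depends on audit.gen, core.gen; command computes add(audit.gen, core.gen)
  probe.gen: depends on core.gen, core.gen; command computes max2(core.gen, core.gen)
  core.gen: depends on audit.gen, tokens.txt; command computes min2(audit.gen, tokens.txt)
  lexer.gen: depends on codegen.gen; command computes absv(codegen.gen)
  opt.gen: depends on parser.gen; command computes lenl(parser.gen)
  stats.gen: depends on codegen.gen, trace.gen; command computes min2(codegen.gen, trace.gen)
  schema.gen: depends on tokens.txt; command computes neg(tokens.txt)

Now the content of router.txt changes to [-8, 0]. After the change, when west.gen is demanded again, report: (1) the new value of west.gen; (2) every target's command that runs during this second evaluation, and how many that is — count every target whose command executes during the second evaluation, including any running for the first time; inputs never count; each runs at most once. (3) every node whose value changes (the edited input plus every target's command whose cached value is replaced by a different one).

First demand of the output computes:
  fold.gen = concat([5, -3, 6, 5, 6], [5, -3, 6, 5, 6]) = [5, -3, 6, 5, 6, 5, -3, 6, 5, 6]
  audit.gen = headl([5, -3, 6, 5, 6, 5, -3, 6, 5, 6]) = 5
  core.gen = min2(5, 9) = 5
  probe.gen = max2(5, 5) = 5
  trace.gen = add(5, 5) = 10
  west.gen = max2(10, 5) = 10

After the edit, cleaning proceeds:
  fold.gen: a read changed (router.txt [5, -3, 6, 5, 6]->[-8, 0]; router.txt [5, -3, 6, 5, 6]->[-8, 0]) — executes, giving [-8, 0, -8, 0].
  audit.gen: a read changed (fold.gen [5, -3, 6, 5, 6, 5, -3, 6, 5, 6]->[-8, 0, -8, 0]) — executes, giving -8.
  core.gen: a read changed (audit.gen 5->-8) — executes, giving -8.
  probe.gen: a read changed (core.gen 5->-8; core.gen 5->-8) — executes, giving -8.
  trace.gen: a read changed (audit.gen 5->-8; core.gen 5->-8) — executes, giving -16.
  west.gen: a read changed (trace.gen 10->-16; probe.gen 5->-8) — executes, giving -8.

Demanding west.gen again yields -8.
6 target commands run: audit.gen, core.gen, fold.gen, probe.gen, trace.gen, west.gen.
The nodes whose values change: audit.gen, core.gen, fold.gen, probe.gen, router.txt, trace.gen, west.gen.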